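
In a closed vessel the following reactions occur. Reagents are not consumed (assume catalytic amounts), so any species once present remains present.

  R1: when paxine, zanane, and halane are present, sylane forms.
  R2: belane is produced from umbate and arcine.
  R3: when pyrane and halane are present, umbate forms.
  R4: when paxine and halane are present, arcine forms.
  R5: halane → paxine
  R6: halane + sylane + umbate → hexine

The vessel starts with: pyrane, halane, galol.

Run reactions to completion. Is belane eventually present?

Yes

halane present → paxine forms (R5).
pyrane and halane present → umbate forms (R3).
paxine and halane present → arcine forms (R4).
umbate and arcine present → belane forms (R2).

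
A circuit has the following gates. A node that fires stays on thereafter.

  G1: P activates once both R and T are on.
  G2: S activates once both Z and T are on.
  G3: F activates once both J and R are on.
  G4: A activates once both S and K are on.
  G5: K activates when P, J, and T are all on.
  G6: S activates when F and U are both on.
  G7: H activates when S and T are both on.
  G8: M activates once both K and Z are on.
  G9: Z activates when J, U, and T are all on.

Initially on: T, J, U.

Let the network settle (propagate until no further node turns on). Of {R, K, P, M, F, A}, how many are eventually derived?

0

No rule produces R, and it is not given.
K would need P, J, and T (G5), but P never turns on.
P would need R and T (G1), but R never turns on.
M would need K and Z (G8), but K never turns on.
F would need J and R (G3), but R never turns on.
A would need S and K (G4), but K never turns on.
None of the 6 are reached.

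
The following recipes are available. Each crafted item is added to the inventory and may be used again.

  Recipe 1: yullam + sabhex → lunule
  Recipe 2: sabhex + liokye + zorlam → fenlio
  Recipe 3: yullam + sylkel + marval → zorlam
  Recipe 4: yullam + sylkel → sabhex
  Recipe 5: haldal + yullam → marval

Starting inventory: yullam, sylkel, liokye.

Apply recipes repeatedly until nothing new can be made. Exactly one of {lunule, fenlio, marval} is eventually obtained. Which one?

yullam + sylkel → sabhex (Recipe 4).
Using Recipe 1, yullam and sabhex make lunule.
fenlio would need sabhex, liokye, and zorlam (Recipe 2), but zorlam is never obtained. marval would need haldal and yullam (Recipe 5), but haldal is never obtained.

lunule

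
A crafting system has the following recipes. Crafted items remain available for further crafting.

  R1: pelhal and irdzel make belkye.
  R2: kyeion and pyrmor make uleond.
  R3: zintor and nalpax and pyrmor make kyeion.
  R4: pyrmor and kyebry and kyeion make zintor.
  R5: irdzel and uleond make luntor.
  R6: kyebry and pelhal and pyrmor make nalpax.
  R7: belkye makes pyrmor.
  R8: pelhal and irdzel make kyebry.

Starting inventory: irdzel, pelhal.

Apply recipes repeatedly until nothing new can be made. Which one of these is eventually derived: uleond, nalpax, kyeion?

Using R1, pelhal and irdzel make belkye.
Using R8, pelhal and irdzel make kyebry.
Using R7, belkye makes pyrmor.
kyebry and pelhal and pyrmor → nalpax (R6).
uleond would need kyeion and pyrmor (R2), but kyeion is never obtained. kyeion would need zintor, nalpax, and pyrmor (R3), but zintor is never obtained.

nalpax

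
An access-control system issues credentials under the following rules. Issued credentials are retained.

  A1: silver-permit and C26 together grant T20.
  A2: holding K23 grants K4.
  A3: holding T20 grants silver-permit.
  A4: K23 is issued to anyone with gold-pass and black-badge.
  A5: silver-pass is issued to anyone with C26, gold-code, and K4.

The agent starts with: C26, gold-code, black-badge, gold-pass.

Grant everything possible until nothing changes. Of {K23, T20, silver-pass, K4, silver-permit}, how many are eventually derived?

3

Holding gold-pass and black-badge grants K23 (A4).
Holding K23 grants K4 (A2).
Holding C26, gold-code, and K4 grants silver-pass (A5).
K23: reached.
T20 would need silver-permit and C26 (A1), but silver-permit is never granted.
silver-pass: reached.
K4: reached.
silver-permit would need T20 (A3), but T20 is never granted.
Reached: K23, silver-pass, and K4 — 3 of the 5.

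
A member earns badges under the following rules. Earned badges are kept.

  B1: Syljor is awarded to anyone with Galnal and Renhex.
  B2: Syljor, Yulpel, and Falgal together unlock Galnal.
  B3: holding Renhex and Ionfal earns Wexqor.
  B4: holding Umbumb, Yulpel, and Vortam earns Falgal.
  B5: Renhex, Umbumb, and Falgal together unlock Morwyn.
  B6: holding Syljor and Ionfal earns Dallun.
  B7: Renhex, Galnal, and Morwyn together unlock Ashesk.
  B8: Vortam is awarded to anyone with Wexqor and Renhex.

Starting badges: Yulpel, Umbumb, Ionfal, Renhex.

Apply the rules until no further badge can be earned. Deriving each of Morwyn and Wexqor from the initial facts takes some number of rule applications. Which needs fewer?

Wexqor

Wexqor: With Renhex and Ionfal, Wexqor is earned (B3). [1 rule application]
Morwyn: With Renhex and Ionfal, Wexqor is earned (B3). With Wexqor and Renhex, Vortam is earned (B8). With Umbumb, Yulpel, and Vortam, Falgal is earned (B4). With Renhex, Umbumb, and Falgal, Morwyn is earned (B5). [4 rule applications]
Wexqor needs fewer.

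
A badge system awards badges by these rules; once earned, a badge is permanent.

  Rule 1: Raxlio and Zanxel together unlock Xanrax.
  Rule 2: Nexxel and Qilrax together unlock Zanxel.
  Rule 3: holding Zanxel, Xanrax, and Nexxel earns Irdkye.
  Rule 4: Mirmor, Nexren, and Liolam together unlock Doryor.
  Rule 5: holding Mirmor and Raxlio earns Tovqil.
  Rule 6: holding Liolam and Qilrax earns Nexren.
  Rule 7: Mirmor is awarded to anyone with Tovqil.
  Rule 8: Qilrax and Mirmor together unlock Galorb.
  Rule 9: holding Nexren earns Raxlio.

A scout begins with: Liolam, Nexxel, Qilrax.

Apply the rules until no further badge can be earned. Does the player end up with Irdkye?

With Liolam and Qilrax, Nexren is earned (Rule 6).
With Nexxel and Qilrax, Zanxel is earned (Rule 2).
With Nexren, Raxlio is earned (Rule 9).
With Raxlio and Zanxel, Xanrax is earned (Rule 1).
With Zanxel, Xanrax, and Nexxel, Irdkye is earned (Rule 3).

Yes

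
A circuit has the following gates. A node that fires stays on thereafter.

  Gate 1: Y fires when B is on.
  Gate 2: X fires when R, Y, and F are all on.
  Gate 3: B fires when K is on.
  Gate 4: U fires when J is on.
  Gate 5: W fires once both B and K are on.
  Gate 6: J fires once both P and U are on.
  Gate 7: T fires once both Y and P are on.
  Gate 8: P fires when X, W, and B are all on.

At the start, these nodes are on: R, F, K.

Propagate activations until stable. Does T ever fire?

K is on, so B fires (Gate 3).
Gate 5: B and K on → W on.
B is on, so Y fires (Gate 1).
Gate 2: R, Y, and F on → X on.
X, W, and B are on, so P fires (Gate 8).
Gate 7: Y and P on → T on.

Yes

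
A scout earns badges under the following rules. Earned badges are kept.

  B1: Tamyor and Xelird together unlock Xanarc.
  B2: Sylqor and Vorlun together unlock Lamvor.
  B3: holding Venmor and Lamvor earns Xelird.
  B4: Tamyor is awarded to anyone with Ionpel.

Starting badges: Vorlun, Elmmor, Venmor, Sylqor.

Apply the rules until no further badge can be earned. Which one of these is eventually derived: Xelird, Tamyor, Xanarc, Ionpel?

With Sylqor and Vorlun, Lamvor is earned (B2).
With Venmor and Lamvor, Xelird is earned (B3).
No rule produces Ionpel, and it is not given. Xanarc would need Tamyor and Xelird (B1), but Tamyor is never earned. Tamyor would need Ionpel (B4), but Ionpel is never earned.

Xelird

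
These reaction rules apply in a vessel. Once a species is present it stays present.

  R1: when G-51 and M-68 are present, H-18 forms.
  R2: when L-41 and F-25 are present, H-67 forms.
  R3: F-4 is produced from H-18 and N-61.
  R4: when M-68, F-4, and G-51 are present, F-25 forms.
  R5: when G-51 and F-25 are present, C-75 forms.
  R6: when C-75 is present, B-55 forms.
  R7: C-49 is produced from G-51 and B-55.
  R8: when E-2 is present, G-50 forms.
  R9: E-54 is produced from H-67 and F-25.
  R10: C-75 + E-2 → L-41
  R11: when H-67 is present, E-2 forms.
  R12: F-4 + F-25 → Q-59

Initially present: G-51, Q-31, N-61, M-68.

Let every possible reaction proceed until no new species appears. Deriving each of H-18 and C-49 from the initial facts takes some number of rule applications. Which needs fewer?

H-18

H-18: G-51 and M-68 present → H-18 forms (R1). [1 rule application]
C-49: G-51 and M-68 present → H-18 forms (R1). H-18 and N-61 present → F-4 forms (R3). M-68, F-4, and G-51 present → F-25 forms (R4). G-51 and F-25 present → C-75 forms (R5). C-75 present → B-55 forms (R6). G-51 and B-55 present → C-49 forms (R7). [6 rule applications]
H-18 needs fewer.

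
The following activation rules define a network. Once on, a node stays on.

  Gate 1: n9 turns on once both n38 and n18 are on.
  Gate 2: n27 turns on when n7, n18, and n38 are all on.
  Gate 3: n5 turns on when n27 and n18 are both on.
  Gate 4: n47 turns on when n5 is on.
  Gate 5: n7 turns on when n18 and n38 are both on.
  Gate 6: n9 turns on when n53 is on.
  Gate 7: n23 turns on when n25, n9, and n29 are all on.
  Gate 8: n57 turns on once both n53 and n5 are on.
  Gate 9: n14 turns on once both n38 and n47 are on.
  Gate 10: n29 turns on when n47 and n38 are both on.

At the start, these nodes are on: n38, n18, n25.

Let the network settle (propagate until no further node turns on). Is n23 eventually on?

Yes

n38 and n18 are on, so n9 turns on (Gate 1).
n18 and n38 are on, so n7 turns on (Gate 5).
Gate 2: n7, n18, and n38 on → n27 on.
n27 and n18 are on, so n5 turns on (Gate 3).
Gate 4: n5 on → n47 on.
n47 and n38 are on, so n29 turns on (Gate 10).
n25, n9, and n29 are on, so n23 turns on (Gate 7).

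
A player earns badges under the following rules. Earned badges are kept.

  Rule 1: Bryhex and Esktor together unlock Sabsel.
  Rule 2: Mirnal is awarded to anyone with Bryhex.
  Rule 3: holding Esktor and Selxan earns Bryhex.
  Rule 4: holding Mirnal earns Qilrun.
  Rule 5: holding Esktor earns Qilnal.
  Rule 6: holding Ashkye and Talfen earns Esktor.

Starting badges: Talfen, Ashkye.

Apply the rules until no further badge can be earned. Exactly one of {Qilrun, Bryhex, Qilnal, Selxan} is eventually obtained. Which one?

Qilnal

With Ashkye and Talfen, Esktor is earned (Rule 6).
With Esktor, Qilnal is earned (Rule 5).
No rule produces Selxan, and it is not given. Qilrun would need Mirnal (Rule 4), but Mirnal is never earned. Bryhex would need Esktor and Selxan (Rule 3), but Selxan is never earned.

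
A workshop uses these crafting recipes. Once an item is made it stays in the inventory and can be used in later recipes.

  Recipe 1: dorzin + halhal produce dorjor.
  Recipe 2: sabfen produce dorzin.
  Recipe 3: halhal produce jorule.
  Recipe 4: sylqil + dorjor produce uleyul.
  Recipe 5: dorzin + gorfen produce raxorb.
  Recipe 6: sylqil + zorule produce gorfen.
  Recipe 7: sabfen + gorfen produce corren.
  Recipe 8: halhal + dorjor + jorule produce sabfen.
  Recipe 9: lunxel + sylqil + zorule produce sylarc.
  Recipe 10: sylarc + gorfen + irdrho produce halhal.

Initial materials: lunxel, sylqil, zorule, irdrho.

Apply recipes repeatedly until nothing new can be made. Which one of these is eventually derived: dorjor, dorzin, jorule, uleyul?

jorule

sylqil + zorule → gorfen (Recipe 6).
lunxel + sylqil + zorule → sylarc (Recipe 9).
sylarc + gorfen + irdrho → halhal (Recipe 10).
halhal → jorule (Recipe 3).
dorjor would need dorzin and halhal (Recipe 1), but dorzin is never obtained. uleyul would need sylqil and dorjor (Recipe 4), but dorjor is never obtained. dorzin would need sabfen (Recipe 2), but sabfen is never obtained.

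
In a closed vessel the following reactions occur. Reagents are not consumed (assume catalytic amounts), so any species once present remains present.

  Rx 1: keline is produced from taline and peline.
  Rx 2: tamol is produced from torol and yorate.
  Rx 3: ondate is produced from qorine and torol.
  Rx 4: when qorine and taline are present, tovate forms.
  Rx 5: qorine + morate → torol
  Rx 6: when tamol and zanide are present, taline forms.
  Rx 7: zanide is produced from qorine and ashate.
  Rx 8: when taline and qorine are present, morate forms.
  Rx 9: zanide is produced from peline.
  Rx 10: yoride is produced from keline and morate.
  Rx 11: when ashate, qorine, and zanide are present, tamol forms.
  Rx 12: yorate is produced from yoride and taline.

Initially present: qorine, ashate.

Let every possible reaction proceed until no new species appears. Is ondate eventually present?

qorine and ashate present → zanide forms (Rx 7).
ashate, qorine, and zanide present → tamol forms (Rx 11).
tamol and zanide present → taline forms (Rx 6).
taline and qorine present → morate forms (Rx 8).
qorine and morate present → torol forms (Rx 5).
qorine and torol present → ondate forms (Rx 3).

Yes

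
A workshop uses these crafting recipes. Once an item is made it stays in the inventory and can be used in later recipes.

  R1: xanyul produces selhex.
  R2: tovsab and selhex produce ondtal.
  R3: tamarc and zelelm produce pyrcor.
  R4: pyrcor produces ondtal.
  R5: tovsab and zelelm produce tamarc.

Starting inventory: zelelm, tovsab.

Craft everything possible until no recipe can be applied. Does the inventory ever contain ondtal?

Using R5, tovsab and zelelm make tamarc.
tamarc and zelelm → pyrcor (R3).
Using R4, pyrcor makes ondtal.

Yes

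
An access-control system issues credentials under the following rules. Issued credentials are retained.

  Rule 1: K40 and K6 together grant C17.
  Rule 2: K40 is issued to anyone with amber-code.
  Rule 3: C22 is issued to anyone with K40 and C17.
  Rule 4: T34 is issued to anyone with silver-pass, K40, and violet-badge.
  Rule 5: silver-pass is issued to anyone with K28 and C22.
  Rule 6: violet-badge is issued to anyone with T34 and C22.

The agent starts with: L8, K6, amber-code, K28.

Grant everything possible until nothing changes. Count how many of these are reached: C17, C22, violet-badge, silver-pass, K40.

Holding amber-code grants K40 (Rule 2).
Holding K40 and K6 grants C17 (Rule 1).
Holding K40 and C17 grants C22 (Rule 3).
Holding K28 and C22 grants silver-pass (Rule 5).
C17: reached.
C22: reached.
violet-badge would need T34 and C22 (Rule 6), but T34 is never granted.
silver-pass: reached.
K40: reached.
Reached: C17, C22, silver-pass, and K40 — 4 of the 5.

4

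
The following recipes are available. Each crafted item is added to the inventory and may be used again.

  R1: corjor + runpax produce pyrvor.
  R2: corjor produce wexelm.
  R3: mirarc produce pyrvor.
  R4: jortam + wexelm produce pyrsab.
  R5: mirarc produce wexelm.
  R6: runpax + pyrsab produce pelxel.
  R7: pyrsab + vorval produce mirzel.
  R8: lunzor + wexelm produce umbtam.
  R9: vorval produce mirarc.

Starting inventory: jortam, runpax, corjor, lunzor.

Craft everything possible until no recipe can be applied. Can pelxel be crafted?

Yes

Using R2, corjor makes wexelm.
jortam + wexelm → pyrsab (R4).
Using R6, runpax and pyrsab make pelxel.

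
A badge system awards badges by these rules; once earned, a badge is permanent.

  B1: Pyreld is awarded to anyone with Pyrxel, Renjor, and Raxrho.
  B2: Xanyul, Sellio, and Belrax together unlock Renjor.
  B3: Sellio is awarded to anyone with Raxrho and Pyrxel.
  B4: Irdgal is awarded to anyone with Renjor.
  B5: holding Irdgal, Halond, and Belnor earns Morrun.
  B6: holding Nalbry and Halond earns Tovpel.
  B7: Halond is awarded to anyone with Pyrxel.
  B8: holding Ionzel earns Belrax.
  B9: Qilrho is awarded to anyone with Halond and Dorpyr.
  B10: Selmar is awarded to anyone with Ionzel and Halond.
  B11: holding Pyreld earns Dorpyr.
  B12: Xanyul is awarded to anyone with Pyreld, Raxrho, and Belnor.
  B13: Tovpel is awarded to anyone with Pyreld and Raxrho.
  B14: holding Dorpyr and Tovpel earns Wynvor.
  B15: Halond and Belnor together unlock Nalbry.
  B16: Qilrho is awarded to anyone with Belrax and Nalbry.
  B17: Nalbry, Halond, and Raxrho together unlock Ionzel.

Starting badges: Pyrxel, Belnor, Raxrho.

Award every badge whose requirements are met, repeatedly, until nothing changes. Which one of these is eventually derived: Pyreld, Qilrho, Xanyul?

With Pyrxel, Halond is earned (B7).
With Halond and Belnor, Nalbry is earned (B15).
With Nalbry, Halond, and Raxrho, Ionzel is earned (B17).
With Ionzel, Belrax is earned (B8).
With Belrax and Nalbry, Qilrho is earned (B16).
Xanyul would need Pyreld, Raxrho, and Belnor (B12), but Pyreld is never earned. Pyreld would need Pyrxel, Renjor, and Raxrho (B1), but Renjor is never earned.

Qilrho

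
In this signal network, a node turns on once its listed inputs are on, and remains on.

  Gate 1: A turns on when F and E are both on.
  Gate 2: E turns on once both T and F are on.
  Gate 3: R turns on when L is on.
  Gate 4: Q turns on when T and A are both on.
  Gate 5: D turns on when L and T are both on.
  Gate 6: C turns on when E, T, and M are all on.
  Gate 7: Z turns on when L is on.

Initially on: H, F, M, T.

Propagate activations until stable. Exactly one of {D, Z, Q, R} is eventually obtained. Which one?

Q

Gate 2: T and F on → E on.
Gate 1: F and E on → A on.
Gate 4: T and A on → Q on.
D would need L and T (Gate 5), but L never turns on. Z would need L (Gate 7), but L never turns on. R would need L (Gate 3), but L never turns on.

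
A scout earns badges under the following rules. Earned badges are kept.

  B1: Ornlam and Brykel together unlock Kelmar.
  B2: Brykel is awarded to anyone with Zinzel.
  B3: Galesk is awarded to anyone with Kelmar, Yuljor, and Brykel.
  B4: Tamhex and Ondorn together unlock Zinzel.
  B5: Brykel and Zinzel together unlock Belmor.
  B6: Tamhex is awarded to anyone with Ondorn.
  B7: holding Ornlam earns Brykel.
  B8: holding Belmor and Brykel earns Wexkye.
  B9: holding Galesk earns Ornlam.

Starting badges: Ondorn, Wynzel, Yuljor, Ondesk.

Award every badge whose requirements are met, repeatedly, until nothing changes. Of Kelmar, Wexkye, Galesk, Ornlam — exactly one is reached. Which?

Wexkye

With Ondorn, Tamhex is earned (B6).
With Tamhex and Ondorn, Zinzel is earned (B4).
With Zinzel, Brykel is earned (B2).
With Brykel and Zinzel, Belmor is earned (B5).
With Belmor and Brykel, Wexkye is earned (B8).
Ornlam would need Galesk (B9), but Galesk is never earned. Kelmar would need Ornlam and Brykel (B1), but Ornlam is never earned. Galesk would need Kelmar, Yuljor, and Brykel (B3), but Kelmar is never earned.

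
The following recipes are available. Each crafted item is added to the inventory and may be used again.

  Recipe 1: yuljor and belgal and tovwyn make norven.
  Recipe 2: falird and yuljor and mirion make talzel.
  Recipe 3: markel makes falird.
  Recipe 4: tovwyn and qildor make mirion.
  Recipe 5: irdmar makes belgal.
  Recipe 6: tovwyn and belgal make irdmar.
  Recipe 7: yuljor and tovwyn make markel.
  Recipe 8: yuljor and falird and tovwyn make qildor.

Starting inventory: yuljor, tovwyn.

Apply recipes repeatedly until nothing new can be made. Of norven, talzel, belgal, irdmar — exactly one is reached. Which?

talzel

yuljor and tovwyn → markel (Recipe 7).
Using Recipe 3, markel makes falird.
yuljor and falird and tovwyn → qildor (Recipe 8).
Using Recipe 4, tovwyn and qildor make mirion.
Using Recipe 2, falird, yuljor, and mirion make talzel.
irdmar would need tovwyn and belgal (Recipe 6), but belgal is never obtained. norven would need yuljor, belgal, and tovwyn (Recipe 1), but belgal is never obtained. belgal would need irdmar (Recipe 5), but irdmar is never obtained.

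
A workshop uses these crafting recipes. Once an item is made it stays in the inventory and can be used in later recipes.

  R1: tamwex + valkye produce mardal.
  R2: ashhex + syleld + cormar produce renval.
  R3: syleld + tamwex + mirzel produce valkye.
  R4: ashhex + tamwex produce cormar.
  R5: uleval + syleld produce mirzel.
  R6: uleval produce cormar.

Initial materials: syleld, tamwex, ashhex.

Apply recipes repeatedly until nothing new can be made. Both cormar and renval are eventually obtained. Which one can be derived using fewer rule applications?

cormar

cormar: Using R4, ashhex and tamwex make cormar. [1 rule application]
renval: Using R4, ashhex and tamwex make cormar. Using R2, ashhex, syleld, and cormar make renval. [2 rule applications]
cormar needs fewer.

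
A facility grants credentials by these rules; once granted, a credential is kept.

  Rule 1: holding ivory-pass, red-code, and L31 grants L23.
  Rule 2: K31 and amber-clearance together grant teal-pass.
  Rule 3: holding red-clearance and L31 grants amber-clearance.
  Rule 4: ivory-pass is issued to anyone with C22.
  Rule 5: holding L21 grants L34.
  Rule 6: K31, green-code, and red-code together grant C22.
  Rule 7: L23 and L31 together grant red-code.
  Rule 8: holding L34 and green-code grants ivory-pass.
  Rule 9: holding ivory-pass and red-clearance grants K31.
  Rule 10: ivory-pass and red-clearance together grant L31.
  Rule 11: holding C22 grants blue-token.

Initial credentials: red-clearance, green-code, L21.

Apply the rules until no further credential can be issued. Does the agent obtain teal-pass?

Yes

Holding L21 grants L34 (Rule 5).
Holding L34 and green-code grants ivory-pass (Rule 8).
Holding ivory-pass and red-clearance grants L31 (Rule 10).
Holding ivory-pass and red-clearance grants K31 (Rule 9).
Holding red-clearance and L31 grants amber-clearance (Rule 3).
Holding K31 and amber-clearance grants teal-pass (Rule 2).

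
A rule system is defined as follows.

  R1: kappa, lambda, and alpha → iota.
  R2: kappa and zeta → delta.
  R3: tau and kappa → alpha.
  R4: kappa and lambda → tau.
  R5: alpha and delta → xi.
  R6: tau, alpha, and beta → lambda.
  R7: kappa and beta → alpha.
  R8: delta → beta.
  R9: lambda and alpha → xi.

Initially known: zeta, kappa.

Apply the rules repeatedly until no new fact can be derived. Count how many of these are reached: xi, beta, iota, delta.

3

kappa and zeta hold, so delta follows (R2).
delta holds, so beta follows (R8).
From kappa and beta, R7 gives alpha.
alpha and delta hold, so xi follows (R5).
xi: reached.
beta: reached.
iota would need kappa, lambda, and alpha (R1), but lambda is never established.
delta: reached.
Reached: xi, beta, and delta — 3 of the 4.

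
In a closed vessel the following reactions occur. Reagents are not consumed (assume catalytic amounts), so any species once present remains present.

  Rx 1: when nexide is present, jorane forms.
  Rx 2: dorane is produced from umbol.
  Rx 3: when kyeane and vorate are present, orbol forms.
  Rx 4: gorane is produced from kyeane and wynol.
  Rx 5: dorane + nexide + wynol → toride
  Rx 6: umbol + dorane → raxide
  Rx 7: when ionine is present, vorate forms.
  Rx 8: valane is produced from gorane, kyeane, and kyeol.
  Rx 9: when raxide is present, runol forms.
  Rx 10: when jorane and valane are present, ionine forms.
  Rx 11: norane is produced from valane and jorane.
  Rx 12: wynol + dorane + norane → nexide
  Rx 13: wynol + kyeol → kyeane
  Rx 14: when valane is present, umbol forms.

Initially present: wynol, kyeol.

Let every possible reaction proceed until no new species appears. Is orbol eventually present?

orbol would need kyeane and vorate (Rx 3), but vorate never forms.

No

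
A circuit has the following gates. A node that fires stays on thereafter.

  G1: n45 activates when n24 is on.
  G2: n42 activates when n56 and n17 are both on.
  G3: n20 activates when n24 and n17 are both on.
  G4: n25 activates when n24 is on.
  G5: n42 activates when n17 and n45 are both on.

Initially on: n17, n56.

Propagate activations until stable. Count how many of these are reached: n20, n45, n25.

n20 would need n24 and n17 (G3), but n24 never turns on.
n45 would need n24 (G1), but n24 never turns on.
n25 would need n24 (G4), but n24 never turns on.
None of the 3 are reached.

0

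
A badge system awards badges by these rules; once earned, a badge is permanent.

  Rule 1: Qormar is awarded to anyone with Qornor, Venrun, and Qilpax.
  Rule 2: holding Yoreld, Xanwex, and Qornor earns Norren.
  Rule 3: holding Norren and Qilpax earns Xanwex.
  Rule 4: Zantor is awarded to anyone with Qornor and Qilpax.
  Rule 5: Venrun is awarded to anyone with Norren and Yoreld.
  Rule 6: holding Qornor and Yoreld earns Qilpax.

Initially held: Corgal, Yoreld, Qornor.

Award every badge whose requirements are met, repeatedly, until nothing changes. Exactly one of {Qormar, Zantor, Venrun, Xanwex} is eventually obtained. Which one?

Zantor

With Qornor and Yoreld, Qilpax is earned (Rule 6).
With Qornor and Qilpax, Zantor is earned (Rule 4).
Venrun would need Norren and Yoreld (Rule 5), but Norren is never earned. Xanwex would need Norren and Qilpax (Rule 3), but Norren is never earned. Qormar would need Qornor, Venrun, and Qilpax (Rule 1), but Venrun is never earned.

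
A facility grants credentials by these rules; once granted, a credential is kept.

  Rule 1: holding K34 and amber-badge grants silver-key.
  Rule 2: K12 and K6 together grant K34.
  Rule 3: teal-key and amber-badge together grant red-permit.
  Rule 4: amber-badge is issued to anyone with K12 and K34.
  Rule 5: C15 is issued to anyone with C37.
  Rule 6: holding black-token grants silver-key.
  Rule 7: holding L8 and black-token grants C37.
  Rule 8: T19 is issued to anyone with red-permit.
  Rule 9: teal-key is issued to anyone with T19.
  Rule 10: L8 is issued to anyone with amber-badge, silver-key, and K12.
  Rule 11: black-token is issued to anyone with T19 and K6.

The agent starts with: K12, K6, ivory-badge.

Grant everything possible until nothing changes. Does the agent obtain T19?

T19 would need red-permit (Rule 8), but red-permit is never granted.

No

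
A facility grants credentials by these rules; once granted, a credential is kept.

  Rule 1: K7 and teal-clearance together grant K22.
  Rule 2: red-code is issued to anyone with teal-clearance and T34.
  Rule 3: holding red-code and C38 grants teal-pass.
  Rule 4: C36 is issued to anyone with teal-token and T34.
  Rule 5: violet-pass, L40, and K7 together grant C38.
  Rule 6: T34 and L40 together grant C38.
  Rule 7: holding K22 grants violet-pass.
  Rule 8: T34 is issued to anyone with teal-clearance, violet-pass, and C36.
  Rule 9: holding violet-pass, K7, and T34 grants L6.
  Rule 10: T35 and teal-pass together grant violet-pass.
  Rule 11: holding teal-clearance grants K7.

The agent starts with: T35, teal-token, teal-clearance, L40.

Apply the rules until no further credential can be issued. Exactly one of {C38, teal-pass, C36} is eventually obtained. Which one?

C38

Holding teal-clearance grants K7 (Rule 11).
Holding K7 and teal-clearance grants K22 (Rule 1).
Holding K22 grants violet-pass (Rule 7).
Holding violet-pass, L40, and K7 grants C38 (Rule 5).
teal-pass would need red-code and C38 (Rule 3), but red-code is never granted. C36 would need teal-token and T34 (Rule 4), but T34 is never granted.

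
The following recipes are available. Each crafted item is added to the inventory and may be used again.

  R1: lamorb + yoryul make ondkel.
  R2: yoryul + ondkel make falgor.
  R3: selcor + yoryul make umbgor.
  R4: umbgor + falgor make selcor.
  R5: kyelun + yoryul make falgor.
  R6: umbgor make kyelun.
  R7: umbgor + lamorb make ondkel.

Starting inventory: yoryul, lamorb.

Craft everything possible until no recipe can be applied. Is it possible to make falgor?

lamorb + yoryul → ondkel (R1).
yoryul + ondkel → falgor (R2).

Yes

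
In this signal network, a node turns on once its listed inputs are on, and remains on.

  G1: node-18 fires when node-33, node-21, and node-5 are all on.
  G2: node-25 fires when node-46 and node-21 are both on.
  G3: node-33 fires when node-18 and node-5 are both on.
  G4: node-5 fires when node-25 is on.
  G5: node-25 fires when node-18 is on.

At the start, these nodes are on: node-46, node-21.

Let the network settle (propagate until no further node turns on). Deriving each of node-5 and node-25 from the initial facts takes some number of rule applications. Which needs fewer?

node-25

node-25: G2: node-46 and node-21 on → node-25 on. [1 rule application]
node-5: G2: node-46 and node-21 on → node-25 on. node-25 is on, so node-5 fires (G4). [2 rule applications]
node-25 needs fewer.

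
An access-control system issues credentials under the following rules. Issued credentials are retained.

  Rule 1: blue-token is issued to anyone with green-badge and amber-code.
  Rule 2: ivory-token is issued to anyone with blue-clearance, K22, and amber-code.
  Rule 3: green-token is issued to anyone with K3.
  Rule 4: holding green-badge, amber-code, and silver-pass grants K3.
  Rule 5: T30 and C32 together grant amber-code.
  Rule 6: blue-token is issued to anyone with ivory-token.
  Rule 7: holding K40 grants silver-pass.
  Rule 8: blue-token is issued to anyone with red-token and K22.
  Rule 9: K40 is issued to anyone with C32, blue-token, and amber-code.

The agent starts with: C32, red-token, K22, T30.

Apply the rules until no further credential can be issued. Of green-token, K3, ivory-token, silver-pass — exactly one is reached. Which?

silver-pass

Holding T30 and C32 grants amber-code (Rule 5).
Holding red-token and K22 grants blue-token (Rule 8).
Holding C32, blue-token, and amber-code grants K40 (Rule 9).
Holding K40 grants silver-pass (Rule 7).
ivory-token would need blue-clearance, K22, and amber-code (Rule 2), but blue-clearance is never granted. green-token would need K3 (Rule 3), but K3 is never granted. K3 would need green-badge, amber-code, and silver-pass (Rule 4), but green-badge is never granted.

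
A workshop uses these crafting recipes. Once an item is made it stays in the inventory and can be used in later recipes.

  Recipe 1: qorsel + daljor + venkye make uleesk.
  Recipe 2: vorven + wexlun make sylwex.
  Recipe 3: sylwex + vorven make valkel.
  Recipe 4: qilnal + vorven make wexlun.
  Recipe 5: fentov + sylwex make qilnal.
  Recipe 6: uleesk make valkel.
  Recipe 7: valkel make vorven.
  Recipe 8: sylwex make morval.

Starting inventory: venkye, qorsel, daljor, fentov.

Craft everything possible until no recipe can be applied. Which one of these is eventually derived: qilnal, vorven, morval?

vorven

qorsel + daljor + venkye → uleesk (Recipe 1).
Using Recipe 6, uleesk makes valkel.
Using Recipe 7, valkel makes vorven.
qilnal would need fentov and sylwex (Recipe 5), but sylwex is never obtained. morval would need sylwex (Recipe 8), but sylwex is never obtained.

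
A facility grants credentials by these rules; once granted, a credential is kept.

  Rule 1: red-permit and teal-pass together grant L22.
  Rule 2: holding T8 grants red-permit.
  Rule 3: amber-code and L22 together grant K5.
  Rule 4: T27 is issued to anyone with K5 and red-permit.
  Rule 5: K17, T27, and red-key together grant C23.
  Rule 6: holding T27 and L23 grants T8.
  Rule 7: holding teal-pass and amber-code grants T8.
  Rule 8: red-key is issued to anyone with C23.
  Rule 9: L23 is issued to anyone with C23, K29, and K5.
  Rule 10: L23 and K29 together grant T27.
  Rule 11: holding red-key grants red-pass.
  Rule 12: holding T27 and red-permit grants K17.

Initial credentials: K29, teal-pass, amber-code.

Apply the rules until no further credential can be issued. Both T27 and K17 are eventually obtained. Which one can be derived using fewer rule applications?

T27

T27: Holding teal-pass and amber-code grants T8 (Rule 7). Holding T8 grants red-permit (Rule 2). Holding red-permit and teal-pass grants L22 (Rule 1). Holding amber-code and L22 grants K5 (Rule 3). Holding K5 and red-permit grants T27 (Rule 4). [5 rule applications]
K17: Holding teal-pass and amber-code grants T8 (Rule 7). Holding T8 grants red-permit (Rule 2). Holding red-permit and teal-pass grants L22 (Rule 1). Holding amber-code and L22 grants K5 (Rule 3). Holding K5 and red-permit grants T27 (Rule 4). Holding T27 and red-permit grants K17 (Rule 12). [6 rule applications]
T27 needs fewer.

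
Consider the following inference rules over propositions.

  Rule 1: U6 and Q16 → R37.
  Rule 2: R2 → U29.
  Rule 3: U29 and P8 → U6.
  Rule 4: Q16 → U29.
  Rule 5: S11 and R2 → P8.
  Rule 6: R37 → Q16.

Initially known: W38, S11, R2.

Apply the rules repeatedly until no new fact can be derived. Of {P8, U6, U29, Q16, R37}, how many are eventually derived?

From S11 and R2, Rule 5 gives P8.
R2 holds, so U29 follows (Rule 2).
U29 and P8 hold, so U6 follows (Rule 3).
P8: reached.
U6: reached.
U29: reached.
Q16 would need R37 (Rule 6), but R37 is never established.
R37 would need U6 and Q16 (Rule 1), but Q16 is never established.
Reached: P8, U6, and U29 — 3 of the 5.

3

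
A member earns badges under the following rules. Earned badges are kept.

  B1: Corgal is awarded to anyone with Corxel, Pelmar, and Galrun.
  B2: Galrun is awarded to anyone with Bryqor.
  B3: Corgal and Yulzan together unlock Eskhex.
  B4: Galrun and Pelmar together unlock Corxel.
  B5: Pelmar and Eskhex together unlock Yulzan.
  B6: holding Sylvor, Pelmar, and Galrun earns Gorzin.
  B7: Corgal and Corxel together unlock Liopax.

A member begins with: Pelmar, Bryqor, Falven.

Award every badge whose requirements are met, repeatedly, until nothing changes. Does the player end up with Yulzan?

Yulzan would need Pelmar and Eskhex (B5), but Eskhex is never earned.

No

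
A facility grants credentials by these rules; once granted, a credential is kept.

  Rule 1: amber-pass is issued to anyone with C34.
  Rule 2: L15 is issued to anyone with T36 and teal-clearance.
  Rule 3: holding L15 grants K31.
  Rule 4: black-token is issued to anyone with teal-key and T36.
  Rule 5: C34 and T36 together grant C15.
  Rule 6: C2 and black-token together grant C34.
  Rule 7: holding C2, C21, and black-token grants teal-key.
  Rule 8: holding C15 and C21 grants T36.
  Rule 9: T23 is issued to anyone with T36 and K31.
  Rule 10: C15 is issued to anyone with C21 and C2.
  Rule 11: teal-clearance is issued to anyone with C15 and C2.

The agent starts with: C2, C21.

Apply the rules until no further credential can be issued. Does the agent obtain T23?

Holding C21 and C2 grants C15 (Rule 10).
Holding C15 and C2 grants teal-clearance (Rule 11).
Holding C15 and C21 grants T36 (Rule 8).
Holding T36 and teal-clearance grants L15 (Rule 2).
Holding L15 grants K31 (Rule 3).
Holding T36 and K31 grants T23 (Rule 9).

Yes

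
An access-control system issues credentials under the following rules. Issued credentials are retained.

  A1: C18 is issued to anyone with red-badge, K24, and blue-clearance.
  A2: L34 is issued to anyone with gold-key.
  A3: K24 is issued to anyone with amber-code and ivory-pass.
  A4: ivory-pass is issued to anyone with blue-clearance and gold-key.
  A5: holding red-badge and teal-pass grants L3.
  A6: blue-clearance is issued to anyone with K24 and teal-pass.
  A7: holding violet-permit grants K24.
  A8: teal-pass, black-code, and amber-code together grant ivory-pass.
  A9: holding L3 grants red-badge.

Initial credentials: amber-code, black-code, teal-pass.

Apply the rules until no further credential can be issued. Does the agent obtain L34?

L34 would need gold-key (A2), but gold-key is never granted.

No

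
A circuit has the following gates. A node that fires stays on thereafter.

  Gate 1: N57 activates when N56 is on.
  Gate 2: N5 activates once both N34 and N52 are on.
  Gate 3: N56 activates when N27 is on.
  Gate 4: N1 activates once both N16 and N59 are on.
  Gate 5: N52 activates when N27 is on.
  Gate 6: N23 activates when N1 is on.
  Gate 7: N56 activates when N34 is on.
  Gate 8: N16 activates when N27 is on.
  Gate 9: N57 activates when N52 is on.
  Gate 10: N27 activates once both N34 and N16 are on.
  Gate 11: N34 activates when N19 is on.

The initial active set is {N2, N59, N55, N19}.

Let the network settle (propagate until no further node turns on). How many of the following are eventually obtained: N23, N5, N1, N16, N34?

1

Gate 11: N19 on → N34 on.
N23 would need N1 (Gate 6), but N1 never turns on.
N5 would need N34 and N52 (Gate 2), but N52 never turns on.
N1 would need N16 and N59 (Gate 4), but N16 never turns on.
N16 would need N27 (Gate 8), but N27 never turns on.
N34: reached.
Reached: N34 — 1 of the 5.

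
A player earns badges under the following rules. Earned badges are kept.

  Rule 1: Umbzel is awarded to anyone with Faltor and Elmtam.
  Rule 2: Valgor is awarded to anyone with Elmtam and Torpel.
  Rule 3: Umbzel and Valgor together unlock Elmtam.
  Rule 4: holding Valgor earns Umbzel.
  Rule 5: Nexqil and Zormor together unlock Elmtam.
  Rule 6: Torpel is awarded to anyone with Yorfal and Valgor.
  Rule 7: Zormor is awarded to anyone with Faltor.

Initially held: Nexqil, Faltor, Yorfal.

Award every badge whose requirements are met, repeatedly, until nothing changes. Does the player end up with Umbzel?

With Faltor, Zormor is earned (Rule 7).
With Nexqil and Zormor, Elmtam is earned (Rule 5).
With Faltor and Elmtam, Umbzel is earned (Rule 1).

Yes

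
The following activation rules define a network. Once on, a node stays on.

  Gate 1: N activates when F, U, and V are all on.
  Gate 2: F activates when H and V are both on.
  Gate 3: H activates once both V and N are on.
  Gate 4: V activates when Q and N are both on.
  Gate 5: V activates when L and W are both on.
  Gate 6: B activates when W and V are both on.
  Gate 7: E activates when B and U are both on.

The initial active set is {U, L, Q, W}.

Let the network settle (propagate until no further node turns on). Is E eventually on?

Yes

Gate 5: L and W on → V on.
Gate 6: W and V on → B on.
B and U are on, so E activates (Gate 7).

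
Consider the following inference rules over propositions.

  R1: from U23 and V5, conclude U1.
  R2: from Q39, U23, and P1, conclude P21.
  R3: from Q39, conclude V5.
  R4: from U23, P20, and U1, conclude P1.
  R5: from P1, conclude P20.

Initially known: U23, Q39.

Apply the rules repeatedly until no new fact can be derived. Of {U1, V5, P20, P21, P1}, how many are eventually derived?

From Q39, R3 gives V5.
From U23 and V5, R1 gives U1.
U1: reached.
V5: reached.
P20 would need P1 (R5), but P1 is never established.
P21 would need Q39, U23, and P1 (R2), but P1 is never established.
P1 would need U23, P20, and U1 (R4), but P20 is never established.
Reached: U1 and V5 — 2 of the 5.

2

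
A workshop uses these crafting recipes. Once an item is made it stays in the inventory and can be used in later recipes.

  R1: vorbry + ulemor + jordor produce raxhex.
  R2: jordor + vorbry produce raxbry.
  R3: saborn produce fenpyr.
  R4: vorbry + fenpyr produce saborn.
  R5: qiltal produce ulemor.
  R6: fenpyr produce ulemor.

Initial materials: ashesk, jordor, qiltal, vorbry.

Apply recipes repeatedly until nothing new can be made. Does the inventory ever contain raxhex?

Yes

qiltal → ulemor (R5).
vorbry + ulemor + jordor → raxhex (R1).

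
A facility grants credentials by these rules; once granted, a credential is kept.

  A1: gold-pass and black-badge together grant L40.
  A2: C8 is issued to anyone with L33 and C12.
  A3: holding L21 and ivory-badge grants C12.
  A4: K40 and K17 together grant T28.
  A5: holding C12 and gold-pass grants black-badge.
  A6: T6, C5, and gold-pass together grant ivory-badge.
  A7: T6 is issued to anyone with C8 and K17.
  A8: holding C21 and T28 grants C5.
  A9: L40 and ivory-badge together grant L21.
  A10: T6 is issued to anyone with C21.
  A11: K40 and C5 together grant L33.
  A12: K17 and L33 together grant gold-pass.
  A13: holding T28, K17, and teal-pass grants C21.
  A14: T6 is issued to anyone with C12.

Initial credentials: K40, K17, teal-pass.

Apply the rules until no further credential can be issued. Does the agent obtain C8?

C8 would need L33 and C12 (A2), but C12 is never granted.

No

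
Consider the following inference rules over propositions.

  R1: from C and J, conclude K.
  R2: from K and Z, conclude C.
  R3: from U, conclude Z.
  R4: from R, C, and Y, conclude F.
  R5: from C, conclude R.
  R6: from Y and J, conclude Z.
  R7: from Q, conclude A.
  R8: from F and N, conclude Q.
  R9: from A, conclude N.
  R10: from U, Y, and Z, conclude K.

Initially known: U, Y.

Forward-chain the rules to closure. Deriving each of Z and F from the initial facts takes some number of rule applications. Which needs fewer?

Z

Z: U holds, so Z follows (R3). [1 rule application]
F: From U, R3 gives Z. From U, Y, and Z, R10 gives K. From K and Z, R2 gives C. C holds, so R follows (R5). From R, C, and Y, R4 gives F. [5 rule applications]
Z needs fewer.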